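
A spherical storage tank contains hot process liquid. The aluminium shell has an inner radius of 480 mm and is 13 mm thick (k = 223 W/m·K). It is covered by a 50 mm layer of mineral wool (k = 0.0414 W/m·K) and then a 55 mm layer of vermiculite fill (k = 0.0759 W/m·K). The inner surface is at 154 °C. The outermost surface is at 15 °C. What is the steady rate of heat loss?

Radial (spherical) resistances in series:
R_aluminium shell = (1/0.48 − 1/0.493)/(4π×223) = 1.96×10^-5 K/W
R_mineral wool = (1/0.493 − 1/0.543)/(4π×0.0414) = 0.359 K/W
R_vermiculite fill = (1/0.543 − 1/0.598)/(4π×0.0759) = 0.1776 K/W
R_total = 0.5366 K/W
Q = ΔT/R_total = 139/0.5366

Q ≈ 259 W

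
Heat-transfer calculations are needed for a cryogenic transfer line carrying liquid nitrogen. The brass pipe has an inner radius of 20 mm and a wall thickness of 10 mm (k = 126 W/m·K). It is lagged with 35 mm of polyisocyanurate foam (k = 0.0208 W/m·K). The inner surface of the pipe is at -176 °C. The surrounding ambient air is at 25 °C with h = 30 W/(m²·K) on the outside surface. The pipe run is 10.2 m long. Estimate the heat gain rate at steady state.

Cylindrical conduction, so R = ln(r₂/r₁)/(2πkL) per layer, in series:
R_brass pipe wall = ln(30/20)/(2π×126×10.2) = 5.021×10^-5 K/W
R_polyisocyanurate foam = ln(65/30)/(2π×0.0208×10.2) = 0.58 K/W
R_outer film = 1/(h_o·2πr_oL) = 1/(30×2π×0.065×10.2) = 0.008002 K/W
R_total = 0.5881 K/W
Q = ΔT/R_total = 201/0.5881

Q ≈ 342 W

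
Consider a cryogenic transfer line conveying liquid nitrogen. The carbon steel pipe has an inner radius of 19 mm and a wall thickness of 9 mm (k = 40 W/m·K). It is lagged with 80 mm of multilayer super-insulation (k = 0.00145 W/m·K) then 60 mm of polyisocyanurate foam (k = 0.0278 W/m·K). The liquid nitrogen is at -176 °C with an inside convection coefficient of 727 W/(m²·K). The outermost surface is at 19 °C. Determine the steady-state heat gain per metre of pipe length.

q′ ≈ 1.29 W/m

Treating each annulus and film as a series resistance:
R_inner film = 1/(h_i·2πr₁L) = 1/(727×2π×0.019×1) = 0.01152 K/W
R_carbon steel pipe wall = ln(28/19)/(2π×40×1) = 0.001543 K/W
R_multilayer super-insulation = ln(108/28)/(2π×0.00145×1) = 148.2 K/W
R_polyisocyanurate foam = ln(168/108)/(2π×0.0278×1) = 2.529 K/W
R_total = 150.7 K/W
Q = ΔT/R_total = 195/150.7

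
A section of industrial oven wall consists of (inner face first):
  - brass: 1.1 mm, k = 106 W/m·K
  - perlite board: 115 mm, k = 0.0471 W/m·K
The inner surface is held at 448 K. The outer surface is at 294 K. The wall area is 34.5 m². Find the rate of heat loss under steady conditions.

Q ≈ 2180 W

Model the wall as resistances in series:
R_brass = L/(kA) = 0.0011/(106×34.5) = 3.008×10^-7 K/W
R_perlite board = L/(kA) = 0.115/(0.0471×34.5) = 0.07077 K/W
R_total = 0.07077 K/W
Q = ΔT / R_total = 154 / 0.07077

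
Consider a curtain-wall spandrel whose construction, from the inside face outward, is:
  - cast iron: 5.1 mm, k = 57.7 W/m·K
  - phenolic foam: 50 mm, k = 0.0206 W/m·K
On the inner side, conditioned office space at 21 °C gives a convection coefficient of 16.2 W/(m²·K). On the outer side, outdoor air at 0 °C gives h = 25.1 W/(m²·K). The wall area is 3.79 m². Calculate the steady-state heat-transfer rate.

Treating each layer as a thermal resistance in series:
R_inner film = 1/(h_i·A) = 1/(16.2×3.79) = 0.01629 K/W
R_cast iron = L/(kA) = 0.0051/(57.7×3.79) = 2.332×10^-5 K/W
R_phenolic foam = L/(kA) = 0.05/(0.0206×3.79) = 0.6404 K/W
R_outer film = 1/(h_o·A) = 1/(25.1×3.79) = 0.01051 K/W
R_total = 0.6672 K/W
Q = ΔT / R_total = 21 / 0.6672

Q ≈ 31.5 W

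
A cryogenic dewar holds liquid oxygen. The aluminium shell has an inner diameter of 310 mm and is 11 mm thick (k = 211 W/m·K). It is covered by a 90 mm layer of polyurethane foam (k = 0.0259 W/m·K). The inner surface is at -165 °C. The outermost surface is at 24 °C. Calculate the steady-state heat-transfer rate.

Q ≈ 29 W

Spherical conduction: R = (1/r_in − 1/r_out)/(4πk) per layer; series-sum.
R_aluminium shell = (1/0.155 − 1/0.166)/(4π×211) = 1.612×10^-4 K/W
R_polyurethane foam = (1/0.166 − 1/0.256)/(4π×0.0259) = 6.507 K/W
R_total = 6.507 K/W
Q = ΔT/R_total = 189/6.507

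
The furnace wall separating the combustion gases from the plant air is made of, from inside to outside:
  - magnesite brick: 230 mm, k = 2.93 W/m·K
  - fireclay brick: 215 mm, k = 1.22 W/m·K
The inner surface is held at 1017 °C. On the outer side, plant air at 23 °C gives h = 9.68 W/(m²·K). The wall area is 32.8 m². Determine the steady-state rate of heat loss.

Q ≈ 91100 W

Model the wall as resistances in series:
R_magnesite brick = L/(kA) = 0.23/(2.93×32.8) = 0.002393 K/W
R_fireclay brick = L/(kA) = 0.215/(1.22×32.8) = 0.005373 K/W
R_outer film = 1/(h_o·A) = 1/(9.68×32.8) = 0.00315 K/W
R_total = 0.01092 K/W
Q = ΔT / R_total = 994 / 0.01092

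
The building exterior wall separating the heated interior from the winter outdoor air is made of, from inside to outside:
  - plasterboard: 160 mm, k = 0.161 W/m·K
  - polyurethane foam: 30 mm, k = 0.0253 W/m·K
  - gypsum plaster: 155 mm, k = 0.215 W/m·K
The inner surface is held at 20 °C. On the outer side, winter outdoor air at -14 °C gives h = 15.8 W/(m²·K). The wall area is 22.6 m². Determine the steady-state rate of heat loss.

Q ≈ 259 W

Using the resistance-network approach (series):
R_plasterboard = L/(kA) = 0.16/(0.161×22.6) = 0.04397 K/W
R_polyurethane foam = L/(kA) = 0.03/(0.0253×22.6) = 0.05247 K/W
R_gypsum plaster = L/(kA) = 0.155/(0.215×22.6) = 0.0319 K/W
R_outer film = 1/(h_o·A) = 1/(15.8×22.6) = 0.0028 K/W
R_total = 0.1311 K/W
Q = ΔT / R_total = 34 / 0.1311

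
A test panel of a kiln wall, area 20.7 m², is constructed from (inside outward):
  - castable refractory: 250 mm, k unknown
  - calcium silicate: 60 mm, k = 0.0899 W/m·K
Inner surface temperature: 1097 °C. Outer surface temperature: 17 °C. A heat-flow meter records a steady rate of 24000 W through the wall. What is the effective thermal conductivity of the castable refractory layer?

k ≈ 0.947 W/(m·K)

Thermal resistances in series:
R_calcium silicate = L/(kA) = 0.06/(0.0899×20.7) = 0.03224 K/W
Sum of known resistances R_other = 0.03224 K/W
Total R = ΔT/Q = 1080/24000 = 0.045 K/W
R_castable refractory = R_total − R_other = 0.01276 K/W
k = L/(R·A) = 0.25/(0.01276×20.7)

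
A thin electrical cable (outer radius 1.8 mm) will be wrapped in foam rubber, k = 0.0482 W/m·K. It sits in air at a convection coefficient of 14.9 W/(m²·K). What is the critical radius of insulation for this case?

r_cr ≈ 3.23 mm

For a cylinder r_cr = k/h = 0.0482/14.9
r_cr = 3.23 mm; since the bare radius (1.8 mm) is below r_cr, adding a thin layer of insulation will *increase* heat loss.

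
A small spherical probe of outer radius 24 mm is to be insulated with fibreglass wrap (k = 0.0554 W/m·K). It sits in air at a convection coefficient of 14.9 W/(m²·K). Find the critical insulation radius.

For a sphere r_cr = 2k/h = 2×0.0554/14.9
r_cr = 7.44 mm; since the bare radius (24 mm) is above r_cr, any added insulation will reduce heat loss.

r_cr ≈ 7.44 mm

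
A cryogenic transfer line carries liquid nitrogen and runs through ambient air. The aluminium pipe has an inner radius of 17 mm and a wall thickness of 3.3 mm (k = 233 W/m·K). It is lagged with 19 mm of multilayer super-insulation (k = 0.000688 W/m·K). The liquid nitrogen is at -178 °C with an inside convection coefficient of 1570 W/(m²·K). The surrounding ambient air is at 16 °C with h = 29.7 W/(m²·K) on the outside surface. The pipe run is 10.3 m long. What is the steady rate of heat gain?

Q ≈ 13.1 W

For a radial system each layer contributes R = ln(r_out/r_in)/(2πkL); films add R = 1/(hA).
R_inner film = 1/(h_i·2πr₁L) = 1/(1570×2π×0.017×10.3) = 5.789×10^-4 K/W
R_aluminium pipe wall = ln(20.3/17)/(2π×233×10.3) = 1.177×10^-5 K/W
R_multilayer super-insulation = ln(39.3/20.3)/(2π×0.000688×10.3) = 14.84 K/W
R_outer film = 1/(h_o·2πr_oL) = 1/(29.7×2π×0.0393×10.3) = 0.01324 K/W
R_total = 14.85 K/W
Q = ΔT/R_total = 194/14.85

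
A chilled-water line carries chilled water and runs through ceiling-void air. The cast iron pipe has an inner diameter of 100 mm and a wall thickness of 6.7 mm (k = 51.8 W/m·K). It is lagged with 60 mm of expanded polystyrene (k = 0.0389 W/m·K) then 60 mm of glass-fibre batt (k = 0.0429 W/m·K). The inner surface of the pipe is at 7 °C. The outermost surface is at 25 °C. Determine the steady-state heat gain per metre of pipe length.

For a radial system each layer contributes R = ln(r_out/r_in)/(2πkL); films add R = 1/(hA).
R_cast iron pipe wall = ln(56.7/50)/(2π×51.8×1) = 3.864×10^-4 K/W
R_expanded polystyrene = ln(116.7/56.7)/(2π×0.0389×1) = 2.953 K/W
R_glass-fibre batt = ln(176.7/116.7)/(2π×0.0429×1) = 1.539 K/W
R_total = 4.493 K/W
Q = ΔT/R_total = 18/4.493

q′ ≈ 4.01 W/m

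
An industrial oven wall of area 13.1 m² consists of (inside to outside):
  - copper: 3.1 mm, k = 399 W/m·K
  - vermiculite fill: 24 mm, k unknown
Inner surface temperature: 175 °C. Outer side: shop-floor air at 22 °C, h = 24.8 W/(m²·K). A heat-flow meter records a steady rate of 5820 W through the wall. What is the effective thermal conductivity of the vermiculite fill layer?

Using the resistance-network approach (series):
R_copper = L/(kA) = 0.0031/(399×13.1) = 5.931×10^-7 K/W
R_outer film = 1/(h_o·A) = 1/(24.8×13.1) = 0.003078 K/W
Sum of known resistances R_other = 0.003079 K/W
Total R = ΔT/Q = 153/5820 = 0.02629 K/W
R_vermiculite fill = R_total − R_other = 0.02321 K/W
k = L/(R·A) = 0.024/(0.02321×13.1)

k ≈ 0.0789 W/(m·K)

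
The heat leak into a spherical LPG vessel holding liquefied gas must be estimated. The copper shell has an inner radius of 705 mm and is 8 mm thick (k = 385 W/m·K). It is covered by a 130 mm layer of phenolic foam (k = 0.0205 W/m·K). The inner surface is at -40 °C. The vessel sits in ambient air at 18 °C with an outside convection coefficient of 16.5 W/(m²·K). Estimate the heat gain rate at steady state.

For a spherical shell R = (1/r₁ − 1/r₂)/(4πk); film R = 1/(h·4πr²). In series:
R_copper shell = (1/0.705 − 1/0.713)/(4π×385) = 3.29×10^-6 K/W
R_phenolic foam = (1/0.713 − 1/0.843)/(4π×0.0205) = 0.8396 K/W
R_outer film = 1/(h·4πr_o²) = 1/(16.5×4π×0.843²) = 0.006787 K/W
R_total = 0.8464 K/W
Q = ΔT/R_total = 58/0.8464

Q ≈ 68.5 W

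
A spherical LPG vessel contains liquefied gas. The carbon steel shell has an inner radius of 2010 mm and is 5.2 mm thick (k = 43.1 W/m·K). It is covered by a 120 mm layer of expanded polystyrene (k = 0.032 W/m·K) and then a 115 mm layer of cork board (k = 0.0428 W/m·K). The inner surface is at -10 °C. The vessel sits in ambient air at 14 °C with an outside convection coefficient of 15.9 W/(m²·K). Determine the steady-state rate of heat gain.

Q ≈ 209 W

Spherical conduction: R = (1/r_in − 1/r_out)/(4πk) per layer; series-sum.
R_carbon steel shell = (1/2.01 − 1/2.0152)/(4π×43.1) = 2.37×10^-6 K/W
R_expanded polystyrene = (1/2.0152 − 1/2.1352)/(4π×0.032) = 0.06935 K/W
R_cork board = (1/2.1352 − 1/2.2502)/(4π×0.0428) = 0.0445 K/W
R_outer film = 1/(h·4πr_o²) = 1/(15.9×4π×2.2502²) = 9.884×10^-4 K/W
R_total = 0.1148 K/W
Q = ΔT/R_total = 24/0.1148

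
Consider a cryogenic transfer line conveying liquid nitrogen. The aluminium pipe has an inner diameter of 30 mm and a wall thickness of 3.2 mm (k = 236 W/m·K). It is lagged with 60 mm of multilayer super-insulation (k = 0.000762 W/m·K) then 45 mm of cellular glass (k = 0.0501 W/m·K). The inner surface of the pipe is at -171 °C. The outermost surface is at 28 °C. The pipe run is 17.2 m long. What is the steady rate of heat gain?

For a radial system each layer contributes R = ln(r_out/r_in)/(2πkL); films add R = 1/(hA).
R_aluminium pipe wall = ln(18.2/15)/(2π×236×17.2) = 7.582×10^-6 K/W
R_multilayer super-insulation = ln(78.2/18.2)/(2π×0.000762×17.2) = 17.7 K/W
R_cellular glass = ln(123.2/78.2)/(2π×0.0501×17.2) = 0.08395 K/W
R_total = 17.79 K/W
Q = ΔT/R_total = 199/17.79

Q ≈ 11.2 W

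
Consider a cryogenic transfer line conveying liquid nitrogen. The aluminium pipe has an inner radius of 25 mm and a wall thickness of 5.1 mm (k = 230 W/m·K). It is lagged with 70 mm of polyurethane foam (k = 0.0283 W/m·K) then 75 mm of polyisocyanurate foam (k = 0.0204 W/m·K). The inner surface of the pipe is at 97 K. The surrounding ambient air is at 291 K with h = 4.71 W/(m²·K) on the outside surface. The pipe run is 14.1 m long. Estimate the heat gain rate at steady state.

Q ≈ 242 W

For a radial system each layer contributes R = ln(r_out/r_in)/(2πkL); films add R = 1/(hA).
R_aluminium pipe wall = ln(30.1/25)/(2π×230×14.1) = 9.111×10^-6 K/W
R_polyurethane foam = ln(100.1/30.1)/(2π×0.0283×14.1) = 0.4793 K/W
R_polyisocyanurate foam = ln(175.1/100.1)/(2π×0.0204×14.1) = 0.3094 K/W
R_outer film = 1/(h_o·2πr_oL) = 1/(4.71×2π×0.1751×14.1) = 0.01369 K/W
R_total = 0.8024 K/W
Q = ΔT/R_total = 194/0.8024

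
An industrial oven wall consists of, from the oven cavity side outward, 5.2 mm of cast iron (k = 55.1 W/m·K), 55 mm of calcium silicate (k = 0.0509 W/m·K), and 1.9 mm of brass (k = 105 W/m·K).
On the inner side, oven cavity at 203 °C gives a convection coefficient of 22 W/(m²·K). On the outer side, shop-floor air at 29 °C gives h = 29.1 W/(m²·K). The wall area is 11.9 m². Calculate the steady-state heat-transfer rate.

Q ≈ 1780 W

Using the resistance-network approach (series):
R_inner film = 1/(h_i·A) = 1/(22×11.9) = 0.00382 K/W
R_cast iron = L/(kA) = 0.0052/(55.1×11.9) = 7.931×10^-6 K/W
R_calcium silicate = L/(kA) = 0.055/(0.0509×11.9) = 0.0908 K/W
R_brass = L/(kA) = 0.0019/(105×11.9) = 1.521×10^-6 K/W
R_outer film = 1/(h_o·A) = 1/(29.1×11.9) = 0.002888 K/W
R_total = 0.09752 K/W
Q = ΔT / R_total = 174 / 0.09752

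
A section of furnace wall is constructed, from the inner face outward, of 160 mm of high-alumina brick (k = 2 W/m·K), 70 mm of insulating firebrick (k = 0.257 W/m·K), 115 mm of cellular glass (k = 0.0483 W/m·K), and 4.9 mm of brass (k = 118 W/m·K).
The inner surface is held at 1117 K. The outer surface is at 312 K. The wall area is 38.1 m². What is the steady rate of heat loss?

Thermal resistances in series:
R_high-alumina brick = L/(kA) = 0.16/(2×38.1) = 0.0021 K/W
R_insulating firebrick = L/(kA) = 0.07/(0.257×38.1) = 0.007149 K/W
R_cellular glass = L/(kA) = 0.115/(0.0483×38.1) = 0.06249 K/W
R_brass = L/(kA) = 0.0049/(118×38.1) = 1.09×10^-6 K/W
R_total = 0.07174 K/W
Q = ΔT / R_total = 805 / 0.07174

Q ≈ 11200 W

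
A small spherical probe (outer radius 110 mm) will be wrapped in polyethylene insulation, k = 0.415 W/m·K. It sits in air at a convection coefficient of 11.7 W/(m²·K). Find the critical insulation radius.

r_cr ≈ 70.9 mm

For a sphere r_cr = 2k/h = 2×0.415/11.7
r_cr = 70.9 mm; since the bare radius (110 mm) is above r_cr, any added insulation will reduce heat loss.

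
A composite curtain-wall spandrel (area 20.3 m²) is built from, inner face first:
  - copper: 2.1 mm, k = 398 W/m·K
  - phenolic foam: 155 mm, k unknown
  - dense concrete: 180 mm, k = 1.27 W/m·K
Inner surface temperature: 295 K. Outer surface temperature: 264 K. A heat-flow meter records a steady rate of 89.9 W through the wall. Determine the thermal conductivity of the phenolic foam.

k ≈ 0.0226 W/(m·K)

Series thermal resistances:
R_copper = L/(kA) = 0.0021/(398×20.3) = 2.599×10^-7 K/W
R_dense concrete = L/(kA) = 0.18/(1.27×20.3) = 0.006982 K/W
Sum of known resistances R_other = 0.006982 K/W
Total R = ΔT/Q = 31/89.9 = 0.3448 K/W
R_phenolic foam = R_total − R_other = 0.3378 K/W
k = L/(R·A) = 0.155/(0.3378×20.3)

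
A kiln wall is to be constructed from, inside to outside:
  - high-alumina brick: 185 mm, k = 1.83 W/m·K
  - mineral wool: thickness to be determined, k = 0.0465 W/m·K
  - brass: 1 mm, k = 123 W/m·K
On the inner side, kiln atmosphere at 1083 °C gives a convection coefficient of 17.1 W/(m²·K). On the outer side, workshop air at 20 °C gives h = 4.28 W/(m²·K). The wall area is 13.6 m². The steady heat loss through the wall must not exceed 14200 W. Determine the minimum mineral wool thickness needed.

Thermal resistances in series:
R_inner film = 1/(h_i·A) = 1/(17.1×13.6) = 0.0043 K/W
R_high-alumina brick = L/(kA) = 0.185/(1.83×13.6) = 0.007433 K/W
R_brass = L/(kA) = 0.001/(123×13.6) = 5.978×10^-7 K/W
R_outer film = 1/(h_o·A) = 1/(4.28×13.6) = 0.01718 K/W
Sum of the known resistances R_other = 0.02891 K/W
Required total resistance R_tot = ΔT/Q_allow = 1063/14200 = 0.07486 K/W
R_mineral wool = R_tot − R_other = 0.04595 K/W
L = R·k·A = 0.04595×0.0465×13.6

L ≈ 29.1 mm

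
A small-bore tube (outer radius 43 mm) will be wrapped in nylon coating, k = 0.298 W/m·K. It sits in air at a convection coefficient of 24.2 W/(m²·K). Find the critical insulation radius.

For a cylinder r_cr = k/h = 0.298/24.2
r_cr = 12.3 mm; since the bare radius (43 mm) is above r_cr, any added insulation will reduce heat loss.

r_cr ≈ 12.3 mm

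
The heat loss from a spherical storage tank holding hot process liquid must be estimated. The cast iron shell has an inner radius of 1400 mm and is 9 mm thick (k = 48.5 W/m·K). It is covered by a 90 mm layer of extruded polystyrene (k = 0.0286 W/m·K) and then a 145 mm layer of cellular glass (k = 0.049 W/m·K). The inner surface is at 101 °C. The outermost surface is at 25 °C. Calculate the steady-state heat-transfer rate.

Q ≈ 355 W

For a spherical shell R = (1/r₁ − 1/r₂)/(4πk); film R = 1/(h·4πr²). In series:
R_cast iron shell = (1/1.4 − 1/1.409)/(4π×48.5) = 7.486×10^-6 K/W
R_extruded polystyrene = (1/1.409 − 1/1.499)/(4π×0.0286) = 0.1186 K/W
R_cellular glass = (1/1.499 − 1/1.644)/(4π×0.049) = 0.09556 K/W
R_total = 0.2141 K/W
Q = ΔT/R_total = 76/0.2141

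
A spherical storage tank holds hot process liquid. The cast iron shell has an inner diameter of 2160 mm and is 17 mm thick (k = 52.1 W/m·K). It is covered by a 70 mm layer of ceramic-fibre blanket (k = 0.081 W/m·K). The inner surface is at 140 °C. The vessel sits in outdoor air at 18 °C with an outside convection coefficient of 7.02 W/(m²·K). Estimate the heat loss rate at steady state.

Q ≈ 1970 W

Each spherical layer contributes R = (1/r_i − 1/r_o)/(4πk):
R_cast iron shell = (1/1.08 − 1/1.097)/(4π×52.1) = 2.192×10^-5 K/W
R_ceramic-fibre blanket = (1/1.097 − 1/1.167)/(4π×0.081) = 0.05372 K/W
R_outer film = 1/(h·4πr_o²) = 1/(7.02×4π×1.167²) = 0.008324 K/W
R_total = 0.06206 K/W
Q = ΔT/R_total = 122/0.06206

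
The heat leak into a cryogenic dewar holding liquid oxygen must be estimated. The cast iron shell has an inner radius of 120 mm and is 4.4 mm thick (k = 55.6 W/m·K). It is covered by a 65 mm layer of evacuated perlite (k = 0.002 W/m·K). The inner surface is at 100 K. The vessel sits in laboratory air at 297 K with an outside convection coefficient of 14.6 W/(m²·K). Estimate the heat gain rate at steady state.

Q ≈ 1.79 W

For a spherical shell R = (1/r₁ − 1/r₂)/(4πk); film R = 1/(h·4πr²). In series:
R_cast iron shell = (1/0.12 − 1/0.1244)/(4π×55.6) = 4.219×10^-4 K/W
R_evacuated perlite = (1/0.1244 − 1/0.1894)/(4π×0.002) = 109.8 K/W
R_outer film = 1/(h·4πr_o²) = 1/(14.6×4π×0.1894²) = 0.1519 K/W
R_total = 109.9 K/W
Q = ΔT/R_total = 197/109.9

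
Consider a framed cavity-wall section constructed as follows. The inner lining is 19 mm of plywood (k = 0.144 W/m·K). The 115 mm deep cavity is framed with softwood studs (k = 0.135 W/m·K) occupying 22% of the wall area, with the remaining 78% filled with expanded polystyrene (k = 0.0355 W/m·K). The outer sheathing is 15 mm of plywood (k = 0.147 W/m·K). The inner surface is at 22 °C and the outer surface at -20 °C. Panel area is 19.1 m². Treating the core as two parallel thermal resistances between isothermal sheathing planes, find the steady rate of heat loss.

Q ≈ 358 W

Sheathing layers in series; stud and cavity paths in parallel between them.
R_inner = 0.019/(0.144×19.1) = 0.006908 K/W
R_stud  = 0.115/(0.135×0.22×19.1) = 0.2027 K/W
R_cav   = 0.115/(0.0355×0.78×19.1) = 0.2174 K/W
1/R_core = 1/R_stud + 1/R_cav → R_core = 0.1049 K/W
R_outer = 0.015/(0.147×19.1) = 0.005342 K/W
R_total = 0.1172 K/W
Q = ΔT/R_total = 42/0.1172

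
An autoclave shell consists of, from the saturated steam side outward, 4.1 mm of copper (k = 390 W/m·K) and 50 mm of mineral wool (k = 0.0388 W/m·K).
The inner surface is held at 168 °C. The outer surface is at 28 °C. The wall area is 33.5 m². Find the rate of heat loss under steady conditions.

Q ≈ 3640 W

Using the resistance-network approach (series):
R_copper = L/(kA) = 0.0041/(390×33.5) = 3.138×10^-7 K/W
R_mineral wool = L/(kA) = 0.05/(0.0388×33.5) = 0.03847 K/W
R_total = 0.03847 K/W
Q = ΔT / R_total = 140 / 0.03847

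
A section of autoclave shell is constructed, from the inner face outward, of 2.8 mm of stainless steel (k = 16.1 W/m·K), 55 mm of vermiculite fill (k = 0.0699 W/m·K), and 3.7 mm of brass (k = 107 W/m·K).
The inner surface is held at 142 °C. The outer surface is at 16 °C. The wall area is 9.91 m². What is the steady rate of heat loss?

Using the resistance-network approach (series):
R_stainless steel = L/(kA) = 0.0028/(16.1×9.91) = 1.755×10^-5 K/W
R_vermiculite fill = L/(kA) = 0.055/(0.0699×9.91) = 0.0794 K/W
R_brass = L/(kA) = 0.0037/(107×9.91) = 3.489×10^-6 K/W
R_total = 0.07942 K/W
Q = ΔT / R_total = 126 / 0.07942

Q ≈ 1590 W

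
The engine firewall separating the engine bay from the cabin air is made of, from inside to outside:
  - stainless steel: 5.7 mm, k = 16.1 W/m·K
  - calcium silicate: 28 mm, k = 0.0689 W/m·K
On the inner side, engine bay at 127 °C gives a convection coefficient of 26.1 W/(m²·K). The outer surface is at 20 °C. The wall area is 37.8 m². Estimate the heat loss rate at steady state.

Using the resistance-network approach (series):
R_inner film = 1/(h_i·A) = 1/(26.1×37.8) = 0.001014 K/W
R_stainless steel = L/(kA) = 0.0057/(16.1×37.8) = 9.366×10^-6 K/W
R_calcium silicate = L/(kA) = 0.028/(0.0689×37.8) = 0.01075 K/W
R_total = 0.01177 K/W
Q = ΔT / R_total = 107 / 0.01177

Q ≈ 9090 W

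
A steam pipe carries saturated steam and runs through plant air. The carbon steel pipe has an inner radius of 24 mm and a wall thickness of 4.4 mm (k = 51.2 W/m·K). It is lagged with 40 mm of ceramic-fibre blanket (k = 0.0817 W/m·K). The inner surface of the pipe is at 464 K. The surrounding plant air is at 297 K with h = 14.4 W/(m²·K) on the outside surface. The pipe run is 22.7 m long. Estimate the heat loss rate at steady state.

Cylindrical conduction, so R = ln(r₂/r₁)/(2πkL) per layer, in series:
R_carbon steel pipe wall = ln(28.4/24)/(2π×51.2×22.7) = 2.305×10^-5 K/W
R_ceramic-fibre blanket = ln(68.4/28.4)/(2π×0.0817×22.7) = 0.07543 K/W
R_outer film = 1/(h_o·2πr_oL) = 1/(14.4×2π×0.0684×22.7) = 0.007118 K/W
R_total = 0.08257 K/W
Q = ΔT/R_total = 167/0.08257

Q ≈ 2020 W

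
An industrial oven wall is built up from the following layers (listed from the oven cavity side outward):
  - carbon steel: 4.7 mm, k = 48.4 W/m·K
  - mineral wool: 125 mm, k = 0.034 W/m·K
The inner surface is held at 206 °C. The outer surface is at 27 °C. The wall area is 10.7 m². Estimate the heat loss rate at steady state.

Q ≈ 521 W

Series thermal resistances:
R_carbon steel = L/(kA) = 0.0047/(48.4×10.7) = 9.075×10^-6 K/W
R_mineral wool = L/(kA) = 0.125/(0.034×10.7) = 0.3436 K/W
R_total = 0.3436 K/W
Q = ΔT / R_total = 179 / 0.3436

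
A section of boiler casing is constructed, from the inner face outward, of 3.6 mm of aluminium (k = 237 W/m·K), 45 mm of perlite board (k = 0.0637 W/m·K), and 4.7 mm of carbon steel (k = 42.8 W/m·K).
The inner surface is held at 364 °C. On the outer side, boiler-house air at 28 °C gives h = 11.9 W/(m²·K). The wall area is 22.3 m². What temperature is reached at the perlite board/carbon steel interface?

Using the resistance-network approach (series):
R_aluminium = L/(kA) = 0.0036/(237×22.3) = 6.812×10^-7 K/W
R_perlite board = L/(kA) = 0.045/(0.0637×22.3) = 0.03168 K/W
R_carbon steel = L/(kA) = 0.0047/(42.8×22.3) = 4.924×10^-6 K/W
R_outer film = 1/(h_o·A) = 1/(11.9×22.3) = 0.003768 K/W
R_total = 0.03545 K/W;  Q = ΔT/R_total = 336/0.03545 = 9477 W
T_interface = T_inner − Q·ΣR(inner→interface) = 364 − 9480×0.03168

T ≈ 63.8 °C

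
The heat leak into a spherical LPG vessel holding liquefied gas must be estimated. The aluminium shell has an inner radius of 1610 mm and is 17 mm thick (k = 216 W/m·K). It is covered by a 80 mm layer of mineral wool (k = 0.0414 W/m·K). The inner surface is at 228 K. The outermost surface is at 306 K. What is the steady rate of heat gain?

Q ≈ 1410 W

Radial (spherical) resistances in series:
R_aluminium shell = (1/1.61 − 1/1.627)/(4π×216) = 2.391×10^-6 K/W
R_mineral wool = (1/1.627 − 1/1.707)/(4π×0.0414) = 0.05537 K/W
R_total = 0.05537 K/W
Q = ΔT/R_total = 78/0.05537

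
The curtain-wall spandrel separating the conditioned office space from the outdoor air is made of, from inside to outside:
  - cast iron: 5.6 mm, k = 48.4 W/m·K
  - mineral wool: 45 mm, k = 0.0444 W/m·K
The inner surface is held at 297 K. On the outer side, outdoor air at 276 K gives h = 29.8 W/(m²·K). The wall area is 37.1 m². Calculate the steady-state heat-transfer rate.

Thermal resistances in series:
R_cast iron = L/(kA) = 0.0056/(48.4×37.1) = 3.119×10^-6 K/W
R_mineral wool = L/(kA) = 0.045/(0.0444×37.1) = 0.02732 K/W
R_outer film = 1/(h_o·A) = 1/(29.8×37.1) = 9.045×10^-4 K/W
R_total = 0.02823 K/W
Q = ΔT / R_total = 21 / 0.02823

Q ≈ 744 W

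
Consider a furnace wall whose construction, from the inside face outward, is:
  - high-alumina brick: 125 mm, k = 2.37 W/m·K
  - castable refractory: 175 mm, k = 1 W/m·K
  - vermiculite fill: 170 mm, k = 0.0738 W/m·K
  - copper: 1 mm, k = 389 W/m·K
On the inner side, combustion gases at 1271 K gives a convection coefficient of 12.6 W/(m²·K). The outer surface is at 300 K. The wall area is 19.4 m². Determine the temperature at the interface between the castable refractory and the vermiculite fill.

Thermal resistances in series:
R_inner film = 1/(h_i·A) = 1/(12.6×19.4) = 0.004091 K/W
R_high-alumina brick = L/(kA) = 0.125/(2.37×19.4) = 0.002719 K/W
R_castable refractory = L/(kA) = 0.175/(1×19.4) = 0.009021 K/W
R_vermiculite fill = L/(kA) = 0.17/(0.0738×19.4) = 0.1187 K/W
R_copper = L/(kA) = 0.001/(389×19.4) = 1.325×10^-7 K/W
R_total = 0.1346 K/W;  Q = ΔT/R_total = 971/0.1346 = 7216 W
T_interface = T_inner − Q·ΣR(inner→interface) = 1271 − 7220×0.01583

T ≈ 1160 K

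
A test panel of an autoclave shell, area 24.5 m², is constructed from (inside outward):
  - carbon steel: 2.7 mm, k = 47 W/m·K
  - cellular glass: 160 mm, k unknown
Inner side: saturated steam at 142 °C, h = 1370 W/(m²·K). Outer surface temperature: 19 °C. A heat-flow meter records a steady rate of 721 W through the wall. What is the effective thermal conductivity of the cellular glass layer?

k ≈ 0.0383 W/(m·K)

Thermal resistances in series:
R_inner film = 1/(h_i·A) = 1/(1370×24.5) = 2.979×10^-5 K/W
R_carbon steel = L/(kA) = 0.0027/(47×24.5) = 2.345×10^-6 K/W
Sum of known resistances R_other = 3.214×10^-5 K/W
Total R = ΔT/Q = 123/721 = 0.1706 K/W
R_cellular glass = R_total − R_other = 0.1706 K/W
k = L/(R·A) = 0.16/(0.1706×24.5)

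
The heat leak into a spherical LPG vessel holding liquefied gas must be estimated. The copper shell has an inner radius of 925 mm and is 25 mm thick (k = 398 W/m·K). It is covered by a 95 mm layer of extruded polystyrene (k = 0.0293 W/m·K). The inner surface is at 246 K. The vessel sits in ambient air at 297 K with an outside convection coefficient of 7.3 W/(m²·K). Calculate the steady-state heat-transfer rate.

Q ≈ 189 W

For a spherical shell R = (1/r₁ − 1/r₂)/(4πk); film R = 1/(h·4πr²). In series:
R_copper shell = (1/0.925 − 1/0.95)/(4π×398) = 5.688×10^-6 K/W
R_extruded polystyrene = (1/0.95 − 1/1.045)/(4π×0.0293) = 0.2599 K/W
R_outer film = 1/(h·4πr_o²) = 1/(7.3×4π×1.045²) = 0.009982 K/W
R_total = 0.2699 K/W
Q = ΔT/R_total = 51/0.2699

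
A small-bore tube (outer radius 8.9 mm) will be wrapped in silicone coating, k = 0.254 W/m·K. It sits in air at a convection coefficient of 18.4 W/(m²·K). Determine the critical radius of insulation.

For a cylinder r_cr = k/h = 0.254/18.4
r_cr = 13.8 mm; since the bare radius (8.9 mm) is below r_cr, adding a thin layer of insulation will *increase* heat loss.

r_cr ≈ 13.8 mm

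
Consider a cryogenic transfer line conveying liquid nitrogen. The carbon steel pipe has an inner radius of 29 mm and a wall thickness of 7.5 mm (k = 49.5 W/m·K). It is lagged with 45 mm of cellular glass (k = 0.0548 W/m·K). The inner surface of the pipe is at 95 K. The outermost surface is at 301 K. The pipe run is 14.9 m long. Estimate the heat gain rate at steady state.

Cylindrical conduction, so R = ln(r₂/r₁)/(2πkL) per layer, in series:
R_carbon steel pipe wall = ln(36.5/29)/(2π×49.5×14.9) = 4.963×10^-5 K/W
R_cellular glass = ln(81.5/36.5)/(2π×0.0548×14.9) = 0.1566 K/W
R_total = 0.1566 K/W
Q = ΔT/R_total = 206/0.1566

Q ≈ 1320 W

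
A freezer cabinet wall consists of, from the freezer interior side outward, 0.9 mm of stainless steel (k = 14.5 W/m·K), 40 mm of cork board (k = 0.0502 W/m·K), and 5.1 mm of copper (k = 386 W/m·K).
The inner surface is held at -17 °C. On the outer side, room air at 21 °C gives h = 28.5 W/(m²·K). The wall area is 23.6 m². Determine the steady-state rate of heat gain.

Treating each layer as a thermal resistance in series:
R_stainless steel = L/(kA) = 0.0009/(14.5×23.6) = 2.63×10^-6 K/W
R_cork board = L/(kA) = 0.04/(0.0502×23.6) = 0.03376 K/W
R_copper = L/(kA) = 0.0051/(386×23.6) = 5.598×10^-7 K/W
R_outer film = 1/(h_o·A) = 1/(28.5×23.6) = 0.001487 K/W
R_total = 0.03525 K/W
Q = ΔT / R_total = 38 / 0.03525

Q ≈ 1080 W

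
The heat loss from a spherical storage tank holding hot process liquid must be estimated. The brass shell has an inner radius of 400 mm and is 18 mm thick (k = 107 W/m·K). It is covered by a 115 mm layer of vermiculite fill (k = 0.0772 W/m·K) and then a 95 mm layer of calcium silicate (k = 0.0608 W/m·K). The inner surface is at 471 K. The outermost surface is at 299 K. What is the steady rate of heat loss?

Each spherical layer contributes R = (1/r_i − 1/r_o)/(4πk):
R_brass shell = (1/0.4 − 1/0.418)/(4π×107) = 8.006×10^-5 K/W
R_vermiculite fill = (1/0.418 − 1/0.533)/(4π×0.0772) = 0.5321 K/W
R_calcium silicate = (1/0.533 − 1/0.628)/(4π×0.0608) = 0.3715 K/W
R_total = 0.9036 K/W
Q = ΔT/R_total = 172/0.9036

Q ≈ 190 W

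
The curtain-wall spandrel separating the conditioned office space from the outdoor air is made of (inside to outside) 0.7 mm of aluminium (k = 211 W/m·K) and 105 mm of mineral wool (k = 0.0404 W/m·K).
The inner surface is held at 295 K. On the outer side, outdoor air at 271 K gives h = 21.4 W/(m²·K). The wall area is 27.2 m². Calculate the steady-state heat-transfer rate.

Using the resistance-network approach (series):
R_aluminium = L/(kA) = 0.0007/(211×27.2) = 1.22×10^-7 K/W
R_mineral wool = L/(kA) = 0.105/(0.0404×27.2) = 0.09555 K/W
R_outer film = 1/(h_o·A) = 1/(21.4×27.2) = 0.001718 K/W
R_total = 0.09727 K/W
Q = ΔT / R_total = 24 / 0.09727

Q ≈ 247 W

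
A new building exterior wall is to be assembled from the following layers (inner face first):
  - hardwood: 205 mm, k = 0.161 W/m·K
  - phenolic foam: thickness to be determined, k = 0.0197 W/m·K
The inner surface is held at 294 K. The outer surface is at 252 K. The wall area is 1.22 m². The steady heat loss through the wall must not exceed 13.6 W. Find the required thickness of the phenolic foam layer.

L ≈ 49.1 mm

Series thermal resistances:
R_hardwood = L/(kA) = 0.205/(0.161×1.22) = 1.044 K/W
Sum of the known resistances R_other = 1.044 K/W
Required total resistance R_tot = ΔT/Q_allow = 42/13.6 = 3.088 K/W
R_phenolic foam = R_tot − R_other = 2.045 K/W
L = R·k·A = 2.045×0.0197×1.22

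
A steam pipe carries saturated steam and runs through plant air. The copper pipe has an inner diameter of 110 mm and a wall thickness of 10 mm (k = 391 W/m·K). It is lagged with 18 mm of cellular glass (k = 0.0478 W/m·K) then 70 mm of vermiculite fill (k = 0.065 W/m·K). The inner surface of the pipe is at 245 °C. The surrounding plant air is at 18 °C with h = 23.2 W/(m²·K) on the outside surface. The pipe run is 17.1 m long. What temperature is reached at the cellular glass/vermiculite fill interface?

Radial resistances (cylindrical: R_cond = ln(r_o/r_i)/(2πkL), R_conv = 1/(h·2πrL)):
R_copper pipe wall = ln(65/55)/(2π×391×17.1) = 3.977×10^-6 K/W
R_cellular glass = ln(83/65)/(2π×0.0478×17.1) = 0.0476 K/W
R_vermiculite fill = ln(153/83)/(2π×0.065×17.1) = 0.08757 K/W
R_outer film = 1/(h_o·2πr_oL) = 1/(23.2×2π×0.153×17.1) = 0.002622 K/W
R_total = 0.1378 K/W
Q = ΔT/R_total = 227/0.1378
Q = 1650 W
T_interface = T_inner − Q·ΣR(inner→interface) = 245 − 1650×0.0476

T ≈ 167 °C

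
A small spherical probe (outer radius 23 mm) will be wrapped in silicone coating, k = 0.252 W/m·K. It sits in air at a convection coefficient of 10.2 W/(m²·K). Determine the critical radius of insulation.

For a sphere r_cr = 2k/h = 2×0.252/10.2
r_cr = 49.4 mm; since the bare radius (23 mm) is below r_cr, adding a thin layer of insulation will *increase* heat loss.

r_cr ≈ 49.4 mm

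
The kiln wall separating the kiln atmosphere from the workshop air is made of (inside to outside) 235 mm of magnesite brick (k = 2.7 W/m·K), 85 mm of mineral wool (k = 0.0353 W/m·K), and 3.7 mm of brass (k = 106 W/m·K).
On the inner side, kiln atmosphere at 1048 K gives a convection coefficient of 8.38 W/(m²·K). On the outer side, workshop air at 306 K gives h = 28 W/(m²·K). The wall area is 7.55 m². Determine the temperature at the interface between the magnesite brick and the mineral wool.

T ≈ 990 K

Series thermal resistances:
R_inner film = 1/(h_i·A) = 1/(8.38×7.55) = 0.01581 K/W
R_magnesite brick = L/(kA) = 0.235/(2.7×7.55) = 0.01153 K/W
R_mineral wool = L/(kA) = 0.085/(0.0353×7.55) = 0.3189 K/W
R_brass = L/(kA) = 0.0037/(106×7.55) = 4.623×10^-6 K/W
R_outer film = 1/(h_o·A) = 1/(28×7.55) = 0.00473 K/W
R_total = 0.351 K/W;  Q = ΔT/R_total = 742/0.351 = 2114 W
T_interface = T_inner − Q·ΣR(inner→interface) = 1048 − 2110×0.02733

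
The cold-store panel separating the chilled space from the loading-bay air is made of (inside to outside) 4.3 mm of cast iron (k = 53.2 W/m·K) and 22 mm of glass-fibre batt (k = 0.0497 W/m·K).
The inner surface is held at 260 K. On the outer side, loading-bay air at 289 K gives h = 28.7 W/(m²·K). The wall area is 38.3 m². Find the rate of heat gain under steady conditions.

Q ≈ 2330 W

Thermal resistances in series:
R_cast iron = L/(kA) = 0.0043/(53.2×38.3) = 2.11×10^-6 K/W
R_glass-fibre batt = L/(kA) = 0.022/(0.0497×38.3) = 0.01156 K/W
R_outer film = 1/(h_o·A) = 1/(28.7×38.3) = 9.097×10^-4 K/W
R_total = 0.01247 K/W
Q = ΔT / R_total = 29 / 0.01247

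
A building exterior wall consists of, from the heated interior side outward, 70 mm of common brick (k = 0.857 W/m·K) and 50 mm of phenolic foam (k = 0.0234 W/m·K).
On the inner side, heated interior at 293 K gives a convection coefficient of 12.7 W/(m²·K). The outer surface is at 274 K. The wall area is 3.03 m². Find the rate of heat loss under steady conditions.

Treating each layer as a thermal resistance in series:
R_inner film = 1/(h_i·A) = 1/(12.7×3.03) = 0.02599 K/W
R_common brick = L/(kA) = 0.07/(0.857×3.03) = 0.02696 K/W
R_phenolic foam = L/(kA) = 0.05/(0.0234×3.03) = 0.7052 K/W
R_total = 0.7581 K/W
Q = ΔT / R_total = 19 / 0.7581

Q ≈ 25.1 W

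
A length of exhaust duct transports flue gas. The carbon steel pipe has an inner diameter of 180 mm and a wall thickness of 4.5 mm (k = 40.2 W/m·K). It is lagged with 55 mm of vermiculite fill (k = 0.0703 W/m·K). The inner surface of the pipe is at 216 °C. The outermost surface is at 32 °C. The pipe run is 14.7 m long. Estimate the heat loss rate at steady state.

Radial resistances (cylindrical: R_cond = ln(r_o/r_i)/(2πkL), R_conv = 1/(h·2πrL)):
R_carbon steel pipe wall = ln(94.5/90)/(2π×40.2×14.7) = 1.314×10^-5 K/W
R_vermiculite fill = ln(149.5/94.5)/(2π×0.0703×14.7) = 0.07064 K/W
R_total = 0.07066 K/W
Q = ΔT/R_total = 184/0.07066

Q ≈ 2600 W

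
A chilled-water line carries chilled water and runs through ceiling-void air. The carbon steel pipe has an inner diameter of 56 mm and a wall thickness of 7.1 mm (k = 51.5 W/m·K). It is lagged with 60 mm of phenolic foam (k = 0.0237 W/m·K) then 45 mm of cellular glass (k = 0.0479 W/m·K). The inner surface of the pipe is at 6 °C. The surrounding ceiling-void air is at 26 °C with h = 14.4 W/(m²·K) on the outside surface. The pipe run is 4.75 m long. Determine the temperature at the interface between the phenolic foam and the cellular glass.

T ≈ 22.6 °C

Radial resistances (cylindrical: R_cond = ln(r_o/r_i)/(2πkL), R_conv = 1/(h·2πrL)):
R_carbon steel pipe wall = ln(35.1/28)/(2π×51.5×4.75) = 1.47×10^-4 K/W
R_phenolic foam = ln(95.1/35.1)/(2π×0.0237×4.75) = 1.409 K/W
R_cellular glass = ln(140.1/95.1)/(2π×0.0479×4.75) = 0.271 K/W
R_outer film = 1/(h_o·2πr_oL) = 1/(14.4×2π×0.1401×4.75) = 0.01661 K/W
R_total = 1.697 K/W
Q = ΔT/R_total = 20/1.697
Q = 11.8 W
T_interface = T_inner + Q·ΣR(inner→interface) = 6 + 11.8×1.409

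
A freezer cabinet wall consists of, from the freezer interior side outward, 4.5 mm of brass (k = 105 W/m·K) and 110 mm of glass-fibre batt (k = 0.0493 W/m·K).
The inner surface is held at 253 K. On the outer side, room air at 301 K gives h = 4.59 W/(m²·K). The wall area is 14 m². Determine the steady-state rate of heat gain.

Q ≈ 274 W

Model the wall as resistances in series:
R_brass = L/(kA) = 0.0045/(105×14) = 3.061×10^-6 K/W
R_glass-fibre batt = L/(kA) = 0.11/(0.0493×14) = 0.1594 K/W
R_outer film = 1/(h_o·A) = 1/(4.59×14) = 0.01556 K/W
R_total = 0.1749 K/W
Q = ΔT / R_total = 48 / 0.1749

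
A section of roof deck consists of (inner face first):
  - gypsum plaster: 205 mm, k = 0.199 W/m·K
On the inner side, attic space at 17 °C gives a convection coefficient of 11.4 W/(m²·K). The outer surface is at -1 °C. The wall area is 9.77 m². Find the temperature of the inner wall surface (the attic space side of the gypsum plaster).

T ≈ 15.6 °C

Series thermal resistances:
R_inner film = 1/(h_i·A) = 1/(11.4×9.77) = 0.008978 K/W
R_gypsum plaster = L/(kA) = 0.205/(0.199×9.77) = 0.1054 K/W
R_total = 0.1144 K/W;  Q = ΔT/R_total = 18/0.1144 = 157.3 W
T_interface = T_inner − Q·ΣR(inner→interface) = 17 − 157×0.008978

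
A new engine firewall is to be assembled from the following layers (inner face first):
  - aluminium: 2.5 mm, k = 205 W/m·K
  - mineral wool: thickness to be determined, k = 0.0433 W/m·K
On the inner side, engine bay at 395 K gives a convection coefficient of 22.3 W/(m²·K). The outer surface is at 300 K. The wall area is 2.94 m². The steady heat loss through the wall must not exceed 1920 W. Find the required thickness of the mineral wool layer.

L ≈ 4.36 mm

Model the wall as resistances in series:
R_inner film = 1/(h_i·A) = 1/(22.3×2.94) = 0.01525 K/W
R_aluminium = L/(kA) = 0.0025/(205×2.94) = 4.148×10^-6 K/W
Sum of the known resistances R_other = 0.01526 K/W
Required total resistance R_tot = ΔT/Q_allow = 95/1920 = 0.04948 K/W
R_mineral wool = R_tot − R_other = 0.03422 K/W
L = R·k·A = 0.03422×0.0433×2.94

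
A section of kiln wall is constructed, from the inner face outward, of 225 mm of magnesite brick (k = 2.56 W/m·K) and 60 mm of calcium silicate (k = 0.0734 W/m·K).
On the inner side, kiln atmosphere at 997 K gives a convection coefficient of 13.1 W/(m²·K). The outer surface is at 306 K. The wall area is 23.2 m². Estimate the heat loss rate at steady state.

Q ≈ 16300 W

Using the resistance-network approach (series):
R_inner film = 1/(h_i·A) = 1/(13.1×23.2) = 0.00329 K/W
R_magnesite brick = L/(kA) = 0.225/(2.56×23.2) = 0.003788 K/W
R_calcium silicate = L/(kA) = 0.06/(0.0734×23.2) = 0.03523 K/W
R_total = 0.04231 K/W
Q = ΔT / R_total = 691 / 0.04231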